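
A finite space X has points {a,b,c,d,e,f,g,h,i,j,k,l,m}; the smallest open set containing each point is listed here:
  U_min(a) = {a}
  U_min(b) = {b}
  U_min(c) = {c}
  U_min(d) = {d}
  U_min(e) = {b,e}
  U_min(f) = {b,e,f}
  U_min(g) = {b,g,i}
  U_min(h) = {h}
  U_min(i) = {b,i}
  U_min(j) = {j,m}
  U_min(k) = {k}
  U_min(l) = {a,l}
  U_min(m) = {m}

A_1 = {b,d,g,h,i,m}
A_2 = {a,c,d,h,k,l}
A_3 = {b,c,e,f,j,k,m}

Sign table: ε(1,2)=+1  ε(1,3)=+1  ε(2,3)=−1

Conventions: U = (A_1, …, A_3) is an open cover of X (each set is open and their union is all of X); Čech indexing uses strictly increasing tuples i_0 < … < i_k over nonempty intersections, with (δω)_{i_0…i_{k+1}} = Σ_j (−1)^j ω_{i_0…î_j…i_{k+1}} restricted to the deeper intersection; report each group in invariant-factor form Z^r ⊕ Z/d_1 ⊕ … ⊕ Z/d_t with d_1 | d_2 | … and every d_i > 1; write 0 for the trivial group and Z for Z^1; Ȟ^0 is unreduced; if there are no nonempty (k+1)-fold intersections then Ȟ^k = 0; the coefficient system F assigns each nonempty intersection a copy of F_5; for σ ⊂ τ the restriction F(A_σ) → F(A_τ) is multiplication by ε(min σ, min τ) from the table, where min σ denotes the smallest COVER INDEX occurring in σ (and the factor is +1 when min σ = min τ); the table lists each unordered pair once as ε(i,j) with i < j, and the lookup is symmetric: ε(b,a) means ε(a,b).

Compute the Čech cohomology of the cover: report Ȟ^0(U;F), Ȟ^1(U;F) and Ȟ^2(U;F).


nonempty overlaps:
  A12={d,h} A13={b,m} A23={c,k}
C dims 3,3; δ0: rk_F5 3
degree 0: 3−3−0 = 0 → Ȟ^0 ≅ 0
degree 1: 3−0−3 = 0 → Ȟ^1 ≅ 0
degree 2: 0−0−0 = 0 → Ȟ^2 ≅ 0

Ȟ^0 ≅ 0,  Ȟ^1 ≅ 0,  Ȟ^2 ≅ 0


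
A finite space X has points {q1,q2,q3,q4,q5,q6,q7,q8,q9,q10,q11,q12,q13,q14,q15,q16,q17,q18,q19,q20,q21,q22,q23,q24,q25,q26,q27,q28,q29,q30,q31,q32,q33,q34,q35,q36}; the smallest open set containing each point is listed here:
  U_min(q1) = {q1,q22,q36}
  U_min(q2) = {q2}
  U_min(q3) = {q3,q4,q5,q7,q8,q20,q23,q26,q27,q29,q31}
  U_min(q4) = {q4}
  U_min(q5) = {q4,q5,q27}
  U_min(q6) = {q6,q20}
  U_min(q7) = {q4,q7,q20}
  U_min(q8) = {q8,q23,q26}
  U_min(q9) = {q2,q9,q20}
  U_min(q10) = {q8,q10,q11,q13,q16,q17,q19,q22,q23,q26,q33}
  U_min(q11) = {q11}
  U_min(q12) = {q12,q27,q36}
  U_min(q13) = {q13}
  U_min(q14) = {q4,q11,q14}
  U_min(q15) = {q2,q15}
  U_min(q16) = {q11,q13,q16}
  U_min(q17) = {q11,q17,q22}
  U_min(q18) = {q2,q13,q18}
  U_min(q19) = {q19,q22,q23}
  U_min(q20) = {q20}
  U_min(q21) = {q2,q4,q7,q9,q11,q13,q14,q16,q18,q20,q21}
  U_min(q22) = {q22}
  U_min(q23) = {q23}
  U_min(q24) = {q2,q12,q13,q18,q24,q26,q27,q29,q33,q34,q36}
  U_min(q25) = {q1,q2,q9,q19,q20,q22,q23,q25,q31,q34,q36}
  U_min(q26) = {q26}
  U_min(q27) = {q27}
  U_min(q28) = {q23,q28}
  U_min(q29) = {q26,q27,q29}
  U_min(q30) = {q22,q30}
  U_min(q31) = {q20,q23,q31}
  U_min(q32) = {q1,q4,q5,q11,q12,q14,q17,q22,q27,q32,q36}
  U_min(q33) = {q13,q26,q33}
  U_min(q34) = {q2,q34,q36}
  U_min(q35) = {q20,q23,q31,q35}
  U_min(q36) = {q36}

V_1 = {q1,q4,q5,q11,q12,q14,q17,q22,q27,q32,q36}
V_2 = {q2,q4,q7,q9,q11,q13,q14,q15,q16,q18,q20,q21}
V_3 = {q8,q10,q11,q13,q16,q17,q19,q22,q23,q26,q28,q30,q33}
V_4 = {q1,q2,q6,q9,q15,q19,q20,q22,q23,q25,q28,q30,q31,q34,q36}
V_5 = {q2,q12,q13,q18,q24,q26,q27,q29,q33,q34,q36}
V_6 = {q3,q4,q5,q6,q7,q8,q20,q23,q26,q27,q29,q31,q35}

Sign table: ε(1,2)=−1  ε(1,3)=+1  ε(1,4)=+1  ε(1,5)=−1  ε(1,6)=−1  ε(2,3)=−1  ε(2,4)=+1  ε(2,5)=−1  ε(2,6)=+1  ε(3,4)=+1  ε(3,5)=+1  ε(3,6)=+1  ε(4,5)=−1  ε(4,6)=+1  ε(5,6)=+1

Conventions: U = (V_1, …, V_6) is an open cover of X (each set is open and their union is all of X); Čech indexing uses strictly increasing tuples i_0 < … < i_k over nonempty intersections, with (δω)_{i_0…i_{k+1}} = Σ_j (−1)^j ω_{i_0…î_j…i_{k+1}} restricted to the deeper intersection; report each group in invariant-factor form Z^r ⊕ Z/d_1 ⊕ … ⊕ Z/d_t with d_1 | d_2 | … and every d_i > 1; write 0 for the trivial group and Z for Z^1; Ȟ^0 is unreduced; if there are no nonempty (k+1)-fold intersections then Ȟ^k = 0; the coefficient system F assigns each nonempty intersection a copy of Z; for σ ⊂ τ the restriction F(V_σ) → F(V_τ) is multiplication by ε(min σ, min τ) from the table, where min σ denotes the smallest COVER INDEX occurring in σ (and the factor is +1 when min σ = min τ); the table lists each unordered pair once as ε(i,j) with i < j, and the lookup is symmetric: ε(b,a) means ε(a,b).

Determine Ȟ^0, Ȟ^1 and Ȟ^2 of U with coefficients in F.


Ȟ^0(U;F) ≅ 0, Ȟ^1(U;F) ≅ Z/2 and Ȟ^2(U;F) ≅ Z

cover nerve:
  V12={q4,q11,q14} V13={q11,q17,q22} V14={q1,q22,q36} V15={q12,q27,q36} V16={q4,q5,q27} V23={q11,q13,q16} V24={q2,q9,q15,q20} V25={q2,q13,q18} V26={q4,q7,q20} V34={q19,q22,q23,q28,q30} V35={q13,q26,q33} V36={q8,q23,q26} V45={q2,q34,q36} V46={q6,q20,q23,q31} V56={q26,q27,q29}
  V123={q11} V126={q4} V134={q22} V145={q36} V156={q27} V235={q13} V245={q2} V246={q20} V346={q23} V356={q26}
C dims 6,15,10; δ0: rk 6, SNF 1^5·2; δ1: rk 9, SNF 1^9
Ȟ^0: (6−6)−0=0 ⇒ 0
Ȟ^1: (15−9)−6=0 plus torsion [2] ⇒ Z/2
Ȟ^2: (10−0)−9=1 ⇒ Z


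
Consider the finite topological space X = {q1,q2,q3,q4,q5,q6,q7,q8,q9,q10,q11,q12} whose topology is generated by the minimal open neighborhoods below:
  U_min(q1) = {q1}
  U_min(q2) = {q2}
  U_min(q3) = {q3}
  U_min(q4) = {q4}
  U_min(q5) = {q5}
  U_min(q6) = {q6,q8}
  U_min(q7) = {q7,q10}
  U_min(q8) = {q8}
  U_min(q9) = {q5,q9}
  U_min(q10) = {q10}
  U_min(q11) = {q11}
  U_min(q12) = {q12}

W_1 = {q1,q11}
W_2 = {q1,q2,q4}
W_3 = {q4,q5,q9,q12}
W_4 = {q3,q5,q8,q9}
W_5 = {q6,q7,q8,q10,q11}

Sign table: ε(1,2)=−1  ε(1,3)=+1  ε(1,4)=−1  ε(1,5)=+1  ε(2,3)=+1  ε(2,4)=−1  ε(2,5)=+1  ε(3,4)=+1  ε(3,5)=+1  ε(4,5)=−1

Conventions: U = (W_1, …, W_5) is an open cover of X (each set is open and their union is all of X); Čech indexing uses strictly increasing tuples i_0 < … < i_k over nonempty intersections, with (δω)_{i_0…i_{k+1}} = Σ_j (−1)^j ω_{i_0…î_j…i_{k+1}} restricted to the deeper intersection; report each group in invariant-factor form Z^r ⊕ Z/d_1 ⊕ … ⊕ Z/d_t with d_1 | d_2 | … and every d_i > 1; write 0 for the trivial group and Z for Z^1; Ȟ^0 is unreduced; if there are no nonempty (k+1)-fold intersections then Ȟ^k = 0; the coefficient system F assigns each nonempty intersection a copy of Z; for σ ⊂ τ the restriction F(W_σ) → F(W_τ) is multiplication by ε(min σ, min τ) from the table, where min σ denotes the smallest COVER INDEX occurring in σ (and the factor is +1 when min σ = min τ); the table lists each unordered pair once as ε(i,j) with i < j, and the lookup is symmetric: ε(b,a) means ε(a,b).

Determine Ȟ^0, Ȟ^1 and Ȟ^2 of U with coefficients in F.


nonempty overlaps:
  W12={q1} W15={q11} W23={q4} W34={q5,q9} W45={q8}
C dims 5,5; δ0: rk 4, SNF 1^4
degree 0: 5−4−0 = 1 → Ȟ^0 ≅ Z
degree 1: 5−0−4 = 1 → Ȟ^1 ≅ Z
degree 2: 0−0−0 = 0 → Ȟ^2 ≅ 0

Ȟ^0 ≅ Z, Ȟ^1 ≅ Z, Ȟ^2 ≅ 0


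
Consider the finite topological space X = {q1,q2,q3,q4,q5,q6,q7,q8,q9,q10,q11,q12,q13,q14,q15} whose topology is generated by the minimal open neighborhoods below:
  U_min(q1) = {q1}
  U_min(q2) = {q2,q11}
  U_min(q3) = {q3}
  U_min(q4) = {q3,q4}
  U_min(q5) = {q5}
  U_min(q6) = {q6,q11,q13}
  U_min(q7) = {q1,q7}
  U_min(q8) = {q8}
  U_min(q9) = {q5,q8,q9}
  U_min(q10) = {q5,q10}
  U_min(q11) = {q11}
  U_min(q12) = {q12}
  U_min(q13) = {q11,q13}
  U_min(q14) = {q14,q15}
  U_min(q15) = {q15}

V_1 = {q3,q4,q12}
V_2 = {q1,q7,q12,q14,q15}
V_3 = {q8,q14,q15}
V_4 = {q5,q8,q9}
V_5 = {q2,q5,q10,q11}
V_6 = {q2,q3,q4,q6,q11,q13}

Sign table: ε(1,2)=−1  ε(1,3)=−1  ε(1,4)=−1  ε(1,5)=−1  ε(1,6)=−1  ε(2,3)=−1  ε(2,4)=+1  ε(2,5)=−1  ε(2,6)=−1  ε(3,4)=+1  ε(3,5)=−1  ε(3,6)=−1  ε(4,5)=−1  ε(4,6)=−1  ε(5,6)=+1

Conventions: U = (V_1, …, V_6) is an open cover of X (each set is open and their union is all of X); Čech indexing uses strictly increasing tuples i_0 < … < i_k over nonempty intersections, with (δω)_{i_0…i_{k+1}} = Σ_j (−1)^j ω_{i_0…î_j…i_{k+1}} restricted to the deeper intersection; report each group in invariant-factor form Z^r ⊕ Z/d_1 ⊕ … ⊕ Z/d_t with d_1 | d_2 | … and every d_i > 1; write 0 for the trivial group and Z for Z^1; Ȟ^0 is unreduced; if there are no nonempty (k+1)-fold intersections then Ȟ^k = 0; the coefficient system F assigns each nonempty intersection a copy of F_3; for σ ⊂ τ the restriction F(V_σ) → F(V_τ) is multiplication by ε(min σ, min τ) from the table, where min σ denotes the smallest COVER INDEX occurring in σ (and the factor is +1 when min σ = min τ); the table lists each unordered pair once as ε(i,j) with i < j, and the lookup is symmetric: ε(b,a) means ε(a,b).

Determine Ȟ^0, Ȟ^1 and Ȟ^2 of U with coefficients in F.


nonempty intersections:
  V12={q12} V16={q3,q4} V23={q14,q15} V34={q8} V45={q5} V56={q2,q11}
C dims 6,6; δ0: rk_F3 5
Ȟ^0: (6−5)−0=1 ⇒ Z/3
Ȟ^1: (6−0)−5=1 ⇒ Z/3
Ȟ^2: (0−0)−0=0 ⇒ 0

Ȟ^0 ≅ Z/3; Ȟ^1 ≅ Z/3; Ȟ^2 ≅ 0


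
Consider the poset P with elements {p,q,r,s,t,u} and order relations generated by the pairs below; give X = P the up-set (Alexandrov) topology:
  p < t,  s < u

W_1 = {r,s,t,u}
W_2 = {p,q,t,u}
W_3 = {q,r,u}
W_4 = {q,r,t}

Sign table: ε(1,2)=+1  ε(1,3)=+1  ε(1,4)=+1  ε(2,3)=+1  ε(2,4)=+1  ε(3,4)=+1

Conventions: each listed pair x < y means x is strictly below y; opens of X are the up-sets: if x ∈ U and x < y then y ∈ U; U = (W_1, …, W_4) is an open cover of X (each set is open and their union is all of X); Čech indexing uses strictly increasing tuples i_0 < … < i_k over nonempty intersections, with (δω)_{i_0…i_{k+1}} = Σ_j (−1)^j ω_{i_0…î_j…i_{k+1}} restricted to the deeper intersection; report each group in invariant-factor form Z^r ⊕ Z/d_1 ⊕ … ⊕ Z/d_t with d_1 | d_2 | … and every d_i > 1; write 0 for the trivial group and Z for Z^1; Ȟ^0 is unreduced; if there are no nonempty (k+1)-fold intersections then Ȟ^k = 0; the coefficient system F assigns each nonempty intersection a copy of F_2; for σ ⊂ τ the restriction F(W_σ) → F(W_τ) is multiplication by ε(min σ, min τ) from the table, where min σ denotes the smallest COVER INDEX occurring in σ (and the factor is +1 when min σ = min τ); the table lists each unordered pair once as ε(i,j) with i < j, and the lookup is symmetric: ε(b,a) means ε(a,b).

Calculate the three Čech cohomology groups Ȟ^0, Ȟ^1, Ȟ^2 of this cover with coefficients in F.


Ȟ^0 ≅ Z/2, Ȟ^1 ≅ 0, Ȟ^2 ≅ Z/2

nonempty overlaps:
  W12={t,u} W13={r,u} W14={r,t} W23={q,u} W24={q,t} W34={q,r}
  W123={u} W124={t} W134={r} W234={q}
C dims 4,6,4; δ0: rk_F2 3; δ1: rk_F2 3
degree 0: 4−3−0 = 1 → Ȟ^0 ≅ Z/2
degree 1: 6−3−3 = 0 → Ȟ^1 ≅ 0
degree 2: 4−0−3 = 1 → Ȟ^2 ≅ Z/2


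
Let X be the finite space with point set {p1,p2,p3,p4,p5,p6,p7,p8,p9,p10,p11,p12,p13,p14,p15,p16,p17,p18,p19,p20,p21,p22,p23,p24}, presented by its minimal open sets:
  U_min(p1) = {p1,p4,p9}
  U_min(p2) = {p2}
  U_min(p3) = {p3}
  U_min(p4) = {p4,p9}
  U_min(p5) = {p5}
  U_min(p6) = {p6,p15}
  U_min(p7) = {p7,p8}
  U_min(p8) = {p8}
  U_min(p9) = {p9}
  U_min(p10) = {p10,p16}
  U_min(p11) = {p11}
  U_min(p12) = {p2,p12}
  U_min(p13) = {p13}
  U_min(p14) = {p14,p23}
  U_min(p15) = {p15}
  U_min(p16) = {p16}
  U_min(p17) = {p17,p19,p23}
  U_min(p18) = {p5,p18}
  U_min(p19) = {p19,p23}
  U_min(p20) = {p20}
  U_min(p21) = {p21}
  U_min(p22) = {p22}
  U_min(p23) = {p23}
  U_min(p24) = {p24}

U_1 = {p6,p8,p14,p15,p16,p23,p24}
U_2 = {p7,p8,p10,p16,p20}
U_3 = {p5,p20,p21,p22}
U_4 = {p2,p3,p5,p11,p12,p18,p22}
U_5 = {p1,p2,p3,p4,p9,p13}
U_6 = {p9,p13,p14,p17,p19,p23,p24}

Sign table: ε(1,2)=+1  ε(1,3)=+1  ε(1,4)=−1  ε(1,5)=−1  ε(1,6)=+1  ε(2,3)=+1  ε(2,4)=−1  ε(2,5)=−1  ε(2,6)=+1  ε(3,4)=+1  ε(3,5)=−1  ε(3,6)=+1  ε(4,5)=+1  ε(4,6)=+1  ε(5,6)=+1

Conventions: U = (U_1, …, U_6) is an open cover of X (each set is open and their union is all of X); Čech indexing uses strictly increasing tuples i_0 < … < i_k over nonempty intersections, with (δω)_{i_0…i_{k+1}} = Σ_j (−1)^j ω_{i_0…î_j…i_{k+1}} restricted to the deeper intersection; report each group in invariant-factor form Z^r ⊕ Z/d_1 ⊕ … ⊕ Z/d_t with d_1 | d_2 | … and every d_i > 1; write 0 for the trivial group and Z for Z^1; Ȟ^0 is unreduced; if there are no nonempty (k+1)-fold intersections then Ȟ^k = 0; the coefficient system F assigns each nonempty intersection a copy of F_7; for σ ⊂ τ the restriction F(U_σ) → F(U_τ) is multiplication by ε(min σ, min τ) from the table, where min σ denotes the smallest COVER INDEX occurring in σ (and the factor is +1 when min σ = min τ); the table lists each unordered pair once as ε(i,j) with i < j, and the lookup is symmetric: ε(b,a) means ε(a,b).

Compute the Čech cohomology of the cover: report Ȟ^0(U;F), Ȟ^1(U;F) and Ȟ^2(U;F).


nonempty intersections:
  U12={p8,p16} U16={p14,p23,p24} U23={p20} U34={p5,p22} U45={p2,p3} U56={p9,p13}
C dims 6,6; δ0: rk_F7 5
Ȟ^0: (6−5)−0=1 ⇒ Z/7
Ȟ^1: (6−0)−5=1 ⇒ Z/7
Ȟ^2: (0−0)−0=0 ⇒ 0

Ȟ^0(U;F) ≅ Z/7; Ȟ^1(U;F) ≅ Z/7; Ȟ^2(U;F) ≅ 0


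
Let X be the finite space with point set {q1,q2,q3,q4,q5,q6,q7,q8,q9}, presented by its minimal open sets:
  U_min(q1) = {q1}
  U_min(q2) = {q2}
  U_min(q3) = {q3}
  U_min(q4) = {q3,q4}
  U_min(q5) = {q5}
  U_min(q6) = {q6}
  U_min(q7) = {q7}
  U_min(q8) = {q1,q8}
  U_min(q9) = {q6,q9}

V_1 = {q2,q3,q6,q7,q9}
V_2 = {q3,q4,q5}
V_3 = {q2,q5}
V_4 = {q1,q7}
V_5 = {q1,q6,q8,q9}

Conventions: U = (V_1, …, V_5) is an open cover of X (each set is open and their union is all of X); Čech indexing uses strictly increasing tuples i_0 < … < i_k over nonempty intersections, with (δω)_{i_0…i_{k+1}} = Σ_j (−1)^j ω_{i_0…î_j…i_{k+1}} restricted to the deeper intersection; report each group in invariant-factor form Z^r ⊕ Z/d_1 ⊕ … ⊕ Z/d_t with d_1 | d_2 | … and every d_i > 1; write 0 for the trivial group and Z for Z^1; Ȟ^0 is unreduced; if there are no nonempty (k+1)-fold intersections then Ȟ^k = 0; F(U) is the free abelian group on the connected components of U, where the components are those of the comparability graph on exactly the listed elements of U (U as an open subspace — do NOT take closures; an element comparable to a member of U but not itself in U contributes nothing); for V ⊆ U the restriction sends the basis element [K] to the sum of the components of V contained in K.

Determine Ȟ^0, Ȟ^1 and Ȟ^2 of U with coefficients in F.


intersection data:
  V12={q3} V13={q2} V14={q7} V15={q6,q9} V23={q5} V45={q1}
components per intersection:
  V1: {q2} {q3} {q6,q9} {q7}
  V2: {q3,q4} {q5}
  V3: {q2} {q5}
  V4: {q1} {q7}
  V5: {q1,q8} {q6,q9}
  V12: {q3}
  V13: {q2}
  V14: {q7}
  V15: {q6,q9}
  V23: {q5}
  V45: {q1}
C dims 12,6; δ0: rk 6, SNF 1^6
Ȟ^0 = (12 − 6) − 0 = 6, so Ȟ^0 ≅ Z^6
Ȟ^1 = (6 − 0) − 6 = 0, so Ȟ^1 ≅ 0
Ȟ^2 = (0 − 0) − 0 = 0, so Ȟ^2 ≅ 0

Ȟ^0(U;F) ≅ Z^6, Ȟ^1(U;F) ≅ 0 and Ȟ^2(U;F) ≅ 0


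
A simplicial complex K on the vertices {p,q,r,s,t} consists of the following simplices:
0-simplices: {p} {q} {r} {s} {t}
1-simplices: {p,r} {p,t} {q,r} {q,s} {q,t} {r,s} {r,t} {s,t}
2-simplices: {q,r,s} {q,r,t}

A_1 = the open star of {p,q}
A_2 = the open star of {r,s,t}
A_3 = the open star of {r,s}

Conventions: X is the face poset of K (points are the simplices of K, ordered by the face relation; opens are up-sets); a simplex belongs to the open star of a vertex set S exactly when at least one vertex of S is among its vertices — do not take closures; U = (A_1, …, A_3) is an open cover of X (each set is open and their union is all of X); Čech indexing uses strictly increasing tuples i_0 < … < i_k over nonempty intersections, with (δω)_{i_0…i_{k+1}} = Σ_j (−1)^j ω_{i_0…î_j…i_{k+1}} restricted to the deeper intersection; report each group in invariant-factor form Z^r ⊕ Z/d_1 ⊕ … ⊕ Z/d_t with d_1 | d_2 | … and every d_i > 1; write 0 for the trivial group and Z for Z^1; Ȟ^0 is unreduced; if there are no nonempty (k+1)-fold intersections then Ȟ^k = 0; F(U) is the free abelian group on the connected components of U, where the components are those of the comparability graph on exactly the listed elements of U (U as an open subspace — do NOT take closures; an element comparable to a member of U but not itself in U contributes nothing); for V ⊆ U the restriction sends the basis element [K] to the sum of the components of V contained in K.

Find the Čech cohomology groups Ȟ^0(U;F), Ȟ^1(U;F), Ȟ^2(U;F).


Ȟ^0 = Z; Ȟ^1 = Z; Ȟ^2 = 0

nerve simplices:
  A1={{p},{q},{p,r},{p,t},{q,r},{q,s},{q,t},{q,r,s},{q,r,t}} A2={{r},{s},{t},{p,r},{p,t},{q,r},{q,s},{q,t},{r,s},{r,t},{s,t},{q,r,s},{q,r,t}} A3={{r},{s},{p,r},{q,r},{q,s},{r,s},{r,t},{s,t},{q,r,s},{q,r,t}}
  A12={{p,r},{p,t},{q,r},{q,s},{q,t},{q,r,s},{q,r,t}} A13={{p,r},{q,r},{q,s},{q,r,s},{q,r,t}} A23={{r},{s},{p,r},{q,r},{q,s},{r,s},{r,t},{s,t},{q,r,s},{q,r,t}}
  A123={{p,r},{q,r},{q,s},{q,r,s},{q,r,t}}
components per intersection:
  A1: {{p},{p,r},{p,t}} {{q},{q,r},{q,s},{q,t},{q,r,s},{q,r,t}}
  A2: {{r},{s},{t},{p,r},{p,t},{q,r},{q,s},{q,t},{r,s},{r,t},{s,t},{q,r,s},{q,r,t}}
  A3: {{r},{s},{p,r},{q,r},{q,s},{r,s},{r,t},{s,t},{q,r,s},{q,r,t}}
  A12: {{p,r}} {{p,t}} {{q,r},{q,s},{q,t},{q,r,s},{q,r,t}}
  A13: {{p,r}} {{q,r},{q,s},{q,r,s},{q,r,t}}
  A23: {{r},{s},{p,r},{q,r},{q,s},{r,s},{r,t},{s,t},{q,r,s},{q,r,t}}
  A123: {{p,r}} {{q,r},{q,s},{q,r,s},{q,r,t}}
C dims 4,6,2; δ0: rk 3, SNF 1^3; δ1: rk 2, SNF 1^2
degree 0: 4−3−0 = 1 → Ȟ^0 ≅ Z
degree 1: 6−2−3 = 1 → Ȟ^1 ≅ Z
degree 2: 2−0−2 = 0 → Ȟ^2 ≅ 0


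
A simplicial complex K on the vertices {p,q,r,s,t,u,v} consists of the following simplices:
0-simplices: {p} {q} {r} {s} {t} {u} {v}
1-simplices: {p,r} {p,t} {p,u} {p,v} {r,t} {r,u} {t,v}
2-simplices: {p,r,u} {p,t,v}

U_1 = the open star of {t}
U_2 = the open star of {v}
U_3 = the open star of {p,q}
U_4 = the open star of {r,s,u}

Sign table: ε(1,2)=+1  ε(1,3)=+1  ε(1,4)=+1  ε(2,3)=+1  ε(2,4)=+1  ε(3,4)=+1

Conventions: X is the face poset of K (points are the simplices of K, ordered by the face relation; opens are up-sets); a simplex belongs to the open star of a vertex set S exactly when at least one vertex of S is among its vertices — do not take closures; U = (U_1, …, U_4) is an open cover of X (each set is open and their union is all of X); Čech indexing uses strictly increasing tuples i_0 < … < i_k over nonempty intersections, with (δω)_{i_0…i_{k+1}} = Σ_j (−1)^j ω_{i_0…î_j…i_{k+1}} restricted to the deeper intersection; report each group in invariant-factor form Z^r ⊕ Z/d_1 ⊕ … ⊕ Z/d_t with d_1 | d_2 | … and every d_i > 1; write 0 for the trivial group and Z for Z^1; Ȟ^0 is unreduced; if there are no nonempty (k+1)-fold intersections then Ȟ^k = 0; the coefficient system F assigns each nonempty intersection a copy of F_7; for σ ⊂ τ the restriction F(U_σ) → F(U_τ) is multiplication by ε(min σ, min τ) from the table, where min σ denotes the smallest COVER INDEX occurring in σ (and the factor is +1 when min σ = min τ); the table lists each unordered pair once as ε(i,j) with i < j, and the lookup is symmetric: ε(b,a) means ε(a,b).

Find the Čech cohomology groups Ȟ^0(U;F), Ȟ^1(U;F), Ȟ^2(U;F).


nerve simplices:
  U1={{t},{p,t},{r,t},{t,v},{p,t,v}} U2={{v},{p,v},{t,v},{p,t,v}} U3={{p},{q},{p,r},{p,t},{p,u},{p,v},{p,r,u},{p,t,v}} U4={{r},{s},{u},{p,r},{p,u},{r,t},{r,u},{p,r,u}}
  U12={{t,v},{p,t,v}} U13={{p,t},{p,t,v}} U14={{r,t}} U23={{p,v},{p,t,v}} U34={{p,r},{p,u},{p,r,u}}
  U123={{p,t,v}}
C dims 4,5,1; δ0: rk_F7 3; δ1: rk_F7 1
degree 0: 4−3−0 = 1 → Ȟ^0 ≅ Z/7
degree 1: 5−1−3 = 1 → Ȟ^1 ≅ Z/7
degree 2: 1−0−1 = 0 → Ȟ^2 ≅ 0

Ȟ^0(U;F) ≅ Z/7; Ȟ^1(U;F) ≅ Z/7; Ȟ^2(U;F) ≅ 0


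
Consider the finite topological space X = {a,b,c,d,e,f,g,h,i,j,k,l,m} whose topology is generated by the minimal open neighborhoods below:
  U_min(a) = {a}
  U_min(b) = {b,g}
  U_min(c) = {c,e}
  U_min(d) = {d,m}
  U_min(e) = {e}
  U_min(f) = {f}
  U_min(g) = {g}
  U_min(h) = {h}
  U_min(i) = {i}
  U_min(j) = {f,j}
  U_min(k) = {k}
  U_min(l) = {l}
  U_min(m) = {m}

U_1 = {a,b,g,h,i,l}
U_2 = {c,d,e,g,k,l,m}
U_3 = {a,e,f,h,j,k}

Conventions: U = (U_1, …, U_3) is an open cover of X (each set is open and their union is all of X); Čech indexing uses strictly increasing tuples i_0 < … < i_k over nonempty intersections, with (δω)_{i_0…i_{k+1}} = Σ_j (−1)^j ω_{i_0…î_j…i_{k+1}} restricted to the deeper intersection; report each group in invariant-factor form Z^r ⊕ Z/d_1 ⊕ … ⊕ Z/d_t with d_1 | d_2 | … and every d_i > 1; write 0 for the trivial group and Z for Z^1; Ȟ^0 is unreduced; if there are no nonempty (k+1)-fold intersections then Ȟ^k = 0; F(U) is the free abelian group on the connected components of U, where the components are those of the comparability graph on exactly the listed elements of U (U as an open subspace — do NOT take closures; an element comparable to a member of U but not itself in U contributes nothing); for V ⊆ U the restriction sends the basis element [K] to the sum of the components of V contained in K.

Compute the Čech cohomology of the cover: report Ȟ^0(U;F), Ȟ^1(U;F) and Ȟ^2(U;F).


cover nerve:
  U12={g,l} U13={a,h} U23={e,k}
components per intersection:
  U1: {a} {b,g} {h} {i} {l}
  U2: {c,e} {d,m} {g} {k} {l}
  U3: {a} {e} {f,j} {h} {k}
  U12: {g} {l}
  U13: {a} {h}
  U23: {e} {k}
C dims 15,6; δ0: rk 6, SNF 1^6
Ȟ^0: (15−6)−0=9 ⇒ Z^9
Ȟ^1: (6−0)−6=0 ⇒ 0
Ȟ^2: (0−0)−0=0 ⇒ 0

Ȟ^0 ≅ Z^9, Ȟ^1 ≅ 0, Ȟ^2 ≅ 0


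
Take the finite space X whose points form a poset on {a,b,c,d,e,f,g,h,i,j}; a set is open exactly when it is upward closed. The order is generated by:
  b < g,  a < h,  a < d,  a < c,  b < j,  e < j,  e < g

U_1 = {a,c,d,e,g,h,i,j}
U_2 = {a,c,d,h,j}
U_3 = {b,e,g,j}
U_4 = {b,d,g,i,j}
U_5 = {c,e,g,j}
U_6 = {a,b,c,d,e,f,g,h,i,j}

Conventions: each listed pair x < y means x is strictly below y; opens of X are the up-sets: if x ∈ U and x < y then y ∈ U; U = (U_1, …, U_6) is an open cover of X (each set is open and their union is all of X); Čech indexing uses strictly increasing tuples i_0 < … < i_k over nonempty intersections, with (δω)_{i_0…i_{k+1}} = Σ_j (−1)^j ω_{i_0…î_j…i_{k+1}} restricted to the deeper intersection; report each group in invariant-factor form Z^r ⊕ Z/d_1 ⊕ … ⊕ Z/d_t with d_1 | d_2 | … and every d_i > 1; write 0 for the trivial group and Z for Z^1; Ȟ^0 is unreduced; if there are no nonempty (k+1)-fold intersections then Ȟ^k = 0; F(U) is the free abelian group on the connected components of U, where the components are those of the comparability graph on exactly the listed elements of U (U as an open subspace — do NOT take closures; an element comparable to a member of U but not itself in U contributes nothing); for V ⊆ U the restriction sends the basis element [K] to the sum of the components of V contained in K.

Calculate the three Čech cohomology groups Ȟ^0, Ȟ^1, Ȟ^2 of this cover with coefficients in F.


Ȟ^0 ≅ Z^4; Ȟ^1 ≅ 0; Ȟ^2 ≅ 0

nerve of the cover:
  U12={a,c,d,h,j} U13={e,g,j} U14={d,g,i,j} U15={c,e,g,j} U16={a,c,d,e,g,h,i,j} U23={j} U24={d,j} U25={c,j} U26={a,c,d,h,j} U34={b,g,j} U35={e,g,j} U36={b,e,g,j} U45={g,j} U46={b,d,g,i,j} U56={c,e,g,j}
  U123={j} U124={d,j} U125={c,j} U126={a,c,d,h,j} U134={g,j} U135={e,g,j} U136={e,g,j} U145={g,j} U146={d,g,i,j} U156={c,e,g,j} U234={j} U235={j} U236={j} U245={j} U246={d,j} U256={c,j} U345={g,j} U346={b,g,j} U356={e,g,j} U456={g,j}
  U1234={j} U1235={j} U1236={j} U1245={j} U1246={d,j} U1256={c,j} U1345={g,j} U1346={g,j} U1356={e,g,j} U1456={g,j} U2345={j} U2346={j} U2356={j} U2456={j} U3456={g,j}
  U12345={j} U12346={j} U12356={j} U12456={j} U13456={g,j} U23456={j}
  U123456={j}
components per intersection:
  U1: {a,c,d,h} {e,g,j} {i}
  U2: {a,c,d,h} {j}
  U3: {b,e,g,j}
  U4: {b,g,j} {d} {i}
  U5: {c} {e,g,j}
  U6: {a,c,d,h} {b,e,g,j} {f} {i}
  U12: {a,c,d,h} {j}
  U13: {e,g,j}
  U14: {d} {g} {i} {j}
  U15: {c} {e,g,j}
  U16: {a,c,d,h} {e,g,j} {i}
  U23: {j}
  U24: {d} {j}
  U25: {c} {j}
  U26: {a,c,d,h} {j}
  U34: {b,g,j}
  U35: {e,g,j}
  U36: {b,e,g,j}
  U45: {g} {j}
  U46: {b,g,j} {d} {i}
  U56: {c} {e,g,j}
  U123: {j}
  U124: {d} {j}
  U125: {c} {j}
  U126: {a,c,d,h} {j}
  U134: {g} {j}
  U135: {e,g,j}
  U136: {e,g,j}
  U145: {g} {j}
  U146: {d} {g} {i} {j}
  U156: {c} {e,g,j}
  U234: {j}
  U235: {j}
  U236: {j}
  U245: {j}
  U246: {d} {j}
  U256: {c} {j}
  U345: {g} {j}
  U346: {b,g,j}
  U356: {e,g,j}
  U456: {g} {j}
  U1234: {j}
  U1235: {j}
  U1236: {j}
  U1245: {j}
  U1246: {d} {j}
  U1256: {c} {j}
  U1345: {g} {j}
  U1346: {g} {j}
  U1356: {e,g,j}
  U1456: {g} {j}
  U2345: {j}
  U2346: {j}
  U2356: {j}
  U2456: {j}
  U3456: {g} {j}
  U12345: {j}
  U12346: {j}
  U12356: {j}
  U12456: {j}
  U13456: {g} {j}
  U23456: {j}
  U123456: {j}
C dims 15,29,33,21; δ0: rk 11, SNF 1^11; δ1: rk 18, SNF 1^18; δ2: rk 15, SNF 1^15
Ȟ^0 = (15 − 11) − 0 = 4, so Ȟ^0 ≅ Z^4
Ȟ^1 = (29 − 18) − 11 = 0, so Ȟ^1 ≅ 0
Ȟ^2 = (33 − 15) − 18 = 0, so Ȟ^2 ≅ 0


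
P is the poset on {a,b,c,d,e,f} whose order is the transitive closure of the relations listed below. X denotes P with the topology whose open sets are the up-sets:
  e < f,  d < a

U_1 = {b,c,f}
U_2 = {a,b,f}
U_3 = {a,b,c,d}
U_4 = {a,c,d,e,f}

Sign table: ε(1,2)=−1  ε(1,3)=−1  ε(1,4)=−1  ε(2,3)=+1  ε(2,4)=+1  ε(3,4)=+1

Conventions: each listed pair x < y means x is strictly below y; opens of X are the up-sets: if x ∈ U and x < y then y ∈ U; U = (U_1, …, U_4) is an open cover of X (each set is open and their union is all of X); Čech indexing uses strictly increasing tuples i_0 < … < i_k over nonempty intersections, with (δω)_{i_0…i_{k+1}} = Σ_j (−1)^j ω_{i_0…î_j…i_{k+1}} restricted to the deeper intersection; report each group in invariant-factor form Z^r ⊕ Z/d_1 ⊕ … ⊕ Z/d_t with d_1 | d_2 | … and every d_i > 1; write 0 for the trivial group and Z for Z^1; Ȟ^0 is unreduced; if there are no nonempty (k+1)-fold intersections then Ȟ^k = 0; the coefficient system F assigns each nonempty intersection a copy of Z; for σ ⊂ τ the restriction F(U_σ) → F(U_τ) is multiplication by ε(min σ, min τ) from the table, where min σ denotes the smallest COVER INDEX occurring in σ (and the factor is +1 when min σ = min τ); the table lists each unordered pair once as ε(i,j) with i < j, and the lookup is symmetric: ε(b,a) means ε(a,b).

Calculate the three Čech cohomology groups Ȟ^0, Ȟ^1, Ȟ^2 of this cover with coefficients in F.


nonempty overlaps:
  U12={b,f} U13={b,c} U14={c,f} U23={a,b} U24={a,f} U34={a,c,d}
  U123={b} U124={f} U134={c} U234={a}
C dims 4,6,4; δ0: rk 3, SNF 1^3; δ1: rk 3, SNF 1^3
degree 0: 4−3−0 = 1 → Ȟ^0 ≅ Z
degree 1: 6−3−3 = 0 → Ȟ^1 ≅ 0
degree 2: 4−0−3 = 1 → Ȟ^2 ≅ Z

Ȟ^0(U;F) ≅ Z, Ȟ^1(U;F) ≅ 0 and Ȟ^2(U;F) ≅ Z


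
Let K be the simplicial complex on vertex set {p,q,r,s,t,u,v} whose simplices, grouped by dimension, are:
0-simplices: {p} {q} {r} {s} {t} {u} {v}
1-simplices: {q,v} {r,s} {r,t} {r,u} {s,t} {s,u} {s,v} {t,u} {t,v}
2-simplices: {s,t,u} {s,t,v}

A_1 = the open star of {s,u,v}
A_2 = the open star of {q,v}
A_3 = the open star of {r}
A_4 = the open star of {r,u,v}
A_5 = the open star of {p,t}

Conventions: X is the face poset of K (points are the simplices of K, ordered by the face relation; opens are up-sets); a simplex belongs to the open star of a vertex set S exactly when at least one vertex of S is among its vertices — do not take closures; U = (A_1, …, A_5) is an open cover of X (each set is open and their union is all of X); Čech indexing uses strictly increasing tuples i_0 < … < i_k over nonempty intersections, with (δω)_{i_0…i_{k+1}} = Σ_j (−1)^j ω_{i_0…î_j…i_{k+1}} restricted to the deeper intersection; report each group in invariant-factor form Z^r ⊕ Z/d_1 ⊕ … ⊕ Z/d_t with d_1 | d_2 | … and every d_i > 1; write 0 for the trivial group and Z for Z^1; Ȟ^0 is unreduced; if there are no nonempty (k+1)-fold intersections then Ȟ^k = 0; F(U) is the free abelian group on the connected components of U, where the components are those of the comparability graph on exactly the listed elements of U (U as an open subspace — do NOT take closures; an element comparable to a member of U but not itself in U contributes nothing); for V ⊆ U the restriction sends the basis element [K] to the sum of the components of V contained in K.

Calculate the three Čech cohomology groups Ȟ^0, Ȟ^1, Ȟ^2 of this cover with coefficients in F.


nerve of the cover:
  A1={{s},{u},{v},{q,v},{r,s},{r,u},{s,t},{s,u},{s,v},{t,u},{t,v},{s,t,u},{s,t,v}} A2={{q},{v},{q,v},{s,v},{t,v},{s,t,v}} A3={{r},{r,s},{r,t},{r,u}} A4={{r},{u},{v},{q,v},{r,s},{r,t},{r,u},{s,u},{s,v},{t,u},{t,v},{s,t,u},{s,t,v}} A5={{p},{t},{r,t},{s,t},{t,u},{t,v},{s,t,u},{s,t,v}}
  A12={{v},{q,v},{s,v},{t,v},{s,t,v}} A13={{r,s},{r,u}} A14={{u},{v},{q,v},{r,s},{r,u},{s,u},{s,v},{t,u},{t,v},{s,t,u},{s,t,v}} A15={{s,t},{t,u},{t,v},{s,t,u},{s,t,v}} A24={{v},{q,v},{s,v},{t,v},{s,t,v}} A25={{t,v},{s,t,v}} A34={{r},{r,s},{r,t},{r,u}} A35={{r,t}} A45={{r,t},{t,u},{t,v},{s,t,u},{s,t,v}}
  A124={{v},{q,v},{s,v},{t,v},{s,t,v}} A125={{t,v},{s,t,v}} A134={{r,s},{r,u}} A145={{t,u},{t,v},{s,t,u},{s,t,v}} A245={{t,v},{s,t,v}} A345={{r,t}}
  A1245={{t,v},{s,t,v}}
components per intersection:
  A1: {{s},{u},{v},{q,v},{r,s},{r,u},{s,t},{s,u},{s,v},{t,u},{t,v},{s,t,u},{s,t,v}}
  A2: {{q},{v},{q,v},{s,v},{t,v},{s,t,v}}
  A3: {{r},{r,s},{r,t},{r,u}}
  A4: {{r},{u},{r,s},{r,t},{r,u},{s,u},{t,u},{s,t,u}} {{v},{q,v},{s,v},{t,v},{s,t,v}}
  A5: {{p}} {{t},{r,t},{s,t},{t,u},{t,v},{s,t,u},{s,t,v}}
  A12: {{v},{q,v},{s,v},{t,v},{s,t,v}}
  A13: {{r,s}} {{r,u}}
  A14: {{u},{r,u},{s,u},{t,u},{s,t,u}} {{v},{q,v},{s,v},{t,v},{s,t,v}} {{r,s}}
  A15: {{s,t},{t,u},{t,v},{s,t,u},{s,t,v}}
  A24: {{v},{q,v},{s,v},{t,v},{s,t,v}}
  A25: {{t,v},{s,t,v}}
  A34: {{r},{r,s},{r,t},{r,u}}
  A35: {{r,t}}
  A45: {{r,t}} {{t,u},{s,t,u}} {{t,v},{s,t,v}}
  A124: {{v},{q,v},{s,v},{t,v},{s,t,v}}
  A125: {{t,v},{s,t,v}}
  A134: {{r,s}} {{r,u}}
  A145: {{t,u},{s,t,u}} {{t,v},{s,t,v}}
  A245: {{t,v},{s,t,v}}
  A345: {{r,t}}
  A1245: {{t,v},{s,t,v}}
C dims 7,14,8,1; δ0: rk 5, SNF 1^5; δ1: rk 7, SNF 1^7; δ2: rk 1, SNF 1^1
Ȟ^0 = (7 − 5) − 0 = 2, so Ȟ^0 ≅ Z^2
Ȟ^1 = (14 − 7) − 5 = 2, so Ȟ^1 ≅ Z^2
Ȟ^2 = (8 − 1) − 7 = 0, so Ȟ^2 ≅ 0

Ȟ^0 ≅ Z^2,  Ȟ^1 ≅ Z^2,  Ȟ^2 ≅ 0


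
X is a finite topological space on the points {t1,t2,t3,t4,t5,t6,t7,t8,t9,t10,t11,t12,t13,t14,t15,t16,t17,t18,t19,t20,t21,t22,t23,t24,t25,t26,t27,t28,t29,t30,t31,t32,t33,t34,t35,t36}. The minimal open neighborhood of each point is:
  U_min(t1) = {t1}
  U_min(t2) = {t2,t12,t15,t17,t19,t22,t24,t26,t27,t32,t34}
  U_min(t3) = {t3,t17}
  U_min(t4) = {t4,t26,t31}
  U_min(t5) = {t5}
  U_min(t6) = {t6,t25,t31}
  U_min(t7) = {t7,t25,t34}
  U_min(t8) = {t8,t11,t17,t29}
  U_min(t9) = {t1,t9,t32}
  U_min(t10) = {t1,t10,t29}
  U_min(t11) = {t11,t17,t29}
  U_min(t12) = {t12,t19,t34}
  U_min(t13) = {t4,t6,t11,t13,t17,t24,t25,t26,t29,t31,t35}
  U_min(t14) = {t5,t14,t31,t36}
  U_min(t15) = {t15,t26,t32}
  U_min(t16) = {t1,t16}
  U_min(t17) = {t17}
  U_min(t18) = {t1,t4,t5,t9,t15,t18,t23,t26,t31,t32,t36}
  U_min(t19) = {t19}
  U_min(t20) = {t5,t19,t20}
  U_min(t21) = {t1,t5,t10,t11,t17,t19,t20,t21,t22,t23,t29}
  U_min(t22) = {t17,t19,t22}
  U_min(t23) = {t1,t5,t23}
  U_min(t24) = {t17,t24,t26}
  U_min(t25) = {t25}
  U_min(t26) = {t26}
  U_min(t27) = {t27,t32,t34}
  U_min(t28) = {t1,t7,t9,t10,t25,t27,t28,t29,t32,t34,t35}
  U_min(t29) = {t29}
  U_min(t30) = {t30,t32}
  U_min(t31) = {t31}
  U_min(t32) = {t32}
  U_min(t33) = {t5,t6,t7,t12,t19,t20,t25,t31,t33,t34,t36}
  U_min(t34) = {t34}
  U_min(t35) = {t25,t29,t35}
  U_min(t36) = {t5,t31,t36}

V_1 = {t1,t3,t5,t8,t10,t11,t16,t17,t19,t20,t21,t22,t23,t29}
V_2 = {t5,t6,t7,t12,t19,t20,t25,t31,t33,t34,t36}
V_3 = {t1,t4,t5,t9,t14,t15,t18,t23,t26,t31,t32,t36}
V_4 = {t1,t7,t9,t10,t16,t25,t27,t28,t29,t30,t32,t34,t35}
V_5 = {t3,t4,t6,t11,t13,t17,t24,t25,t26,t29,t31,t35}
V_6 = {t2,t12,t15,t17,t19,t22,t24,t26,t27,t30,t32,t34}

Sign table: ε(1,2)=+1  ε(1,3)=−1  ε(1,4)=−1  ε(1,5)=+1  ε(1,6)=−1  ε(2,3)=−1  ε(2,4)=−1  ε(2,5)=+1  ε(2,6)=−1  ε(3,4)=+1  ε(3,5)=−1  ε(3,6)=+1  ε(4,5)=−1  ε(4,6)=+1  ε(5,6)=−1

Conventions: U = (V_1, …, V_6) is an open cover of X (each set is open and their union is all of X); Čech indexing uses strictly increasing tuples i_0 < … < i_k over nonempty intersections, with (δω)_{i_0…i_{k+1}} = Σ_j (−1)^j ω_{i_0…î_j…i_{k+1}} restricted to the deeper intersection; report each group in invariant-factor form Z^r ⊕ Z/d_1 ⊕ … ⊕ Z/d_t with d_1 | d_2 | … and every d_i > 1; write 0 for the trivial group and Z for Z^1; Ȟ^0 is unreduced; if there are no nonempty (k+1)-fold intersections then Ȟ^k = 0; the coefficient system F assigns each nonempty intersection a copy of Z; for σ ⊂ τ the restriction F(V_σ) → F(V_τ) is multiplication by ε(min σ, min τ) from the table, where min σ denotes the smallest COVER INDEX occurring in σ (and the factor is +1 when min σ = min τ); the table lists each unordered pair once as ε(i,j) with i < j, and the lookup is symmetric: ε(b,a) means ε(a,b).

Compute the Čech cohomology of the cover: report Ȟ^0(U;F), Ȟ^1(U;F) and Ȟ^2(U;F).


intersection data:
  V12={t5,t19,t20} V13={t1,t5,t23} V14={t1,t10,t16,t29} V15={t3,t11,t17,t29} V16={t17,t19,t22} V23={t5,t31,t36} V24={t7,t25,t34} V25={t6,t25,t31} V26={t12,t19,t34} V34={t1,t9,t32} V35={t4,t26,t31} V36={t15,t26,t32} V45={t25,t29,t35} V46={t27,t30,t32,t34} V56={t17,t24,t26}
  V123={t5} V126={t19} V134={t1} V145={t29} V156={t17} V235={t31} V245={t25} V246={t34} V346={t32} V356={t26}
C dims 6,15,10; δ0: rk 5, SNF 1^5; δ1: rk 10, SNF 1^9·2
Ȟ^0 = (6 − 5) − 0 = 1, so Ȟ^0 ≅ Z
Ȟ^1 = (15 − 10) − 5 = 0, so Ȟ^1 ≅ 0
Ȟ^2 = (10 − 0) − 10 = 0 plus torsion [2], so Ȟ^2 ≅ Z/2

Ȟ^0(U;F) ≅ Z; Ȟ^1(U;F) ≅ 0; Ȟ^2(U;F) ≅ Z/2


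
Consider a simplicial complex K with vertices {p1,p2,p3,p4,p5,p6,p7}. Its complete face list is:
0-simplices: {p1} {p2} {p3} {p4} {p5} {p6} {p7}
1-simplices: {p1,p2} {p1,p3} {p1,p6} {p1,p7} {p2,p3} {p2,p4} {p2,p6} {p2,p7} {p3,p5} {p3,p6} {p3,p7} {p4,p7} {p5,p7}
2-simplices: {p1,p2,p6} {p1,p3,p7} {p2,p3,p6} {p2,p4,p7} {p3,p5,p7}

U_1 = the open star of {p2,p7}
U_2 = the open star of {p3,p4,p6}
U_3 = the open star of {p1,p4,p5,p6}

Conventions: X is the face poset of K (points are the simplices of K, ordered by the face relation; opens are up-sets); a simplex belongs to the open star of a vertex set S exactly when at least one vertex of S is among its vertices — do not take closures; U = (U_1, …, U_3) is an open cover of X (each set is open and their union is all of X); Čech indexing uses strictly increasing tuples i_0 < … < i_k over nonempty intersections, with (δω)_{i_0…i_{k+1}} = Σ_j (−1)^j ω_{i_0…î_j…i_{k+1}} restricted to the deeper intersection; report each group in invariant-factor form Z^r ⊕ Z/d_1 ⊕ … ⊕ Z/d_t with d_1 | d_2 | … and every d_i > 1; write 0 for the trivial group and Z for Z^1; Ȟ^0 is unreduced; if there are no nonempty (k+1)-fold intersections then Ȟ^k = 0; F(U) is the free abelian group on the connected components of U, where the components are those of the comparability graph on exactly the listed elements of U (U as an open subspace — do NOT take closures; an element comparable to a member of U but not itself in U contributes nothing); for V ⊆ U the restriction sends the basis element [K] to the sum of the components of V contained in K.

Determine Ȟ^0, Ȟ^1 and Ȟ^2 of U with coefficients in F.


nerve of the cover:
  U1={{p2},{p7},{p1,p2},{p1,p7},{p2,p3},{p2,p4},{p2,p6},{p2,p7},{p3,p7},{p4,p7},{p5,p7},{p1,p2,p6},{p1,p3,p7},{p2,p3,p6},{p2,p4,p7},{p3,p5,p7}} U2={{p3},{p4},{p6},{p1,p3},{p1,p6},{p2,p3},{p2,p4},{p2,p6},{p3,p5},{p3,p6},{p3,p7},{p4,p7},{p1,p2,p6},{p1,p3,p7},{p2,p3,p6},{p2,p4,p7},{p3,p5,p7}} U3={{p1},{p4},{p5},{p6},{p1,p2},{p1,p3},{p1,p6},{p1,p7},{p2,p4},{p2,p6},{p3,p5},{p3,p6},{p4,p7},{p5,p7},{p1,p2,p6},{p1,p3,p7},{p2,p3,p6},{p2,p4,p7},{p3,p5,p7}}
  U12={{p2,p3},{p2,p4},{p2,p6},{p3,p7},{p4,p7},{p1,p2,p6},{p1,p3,p7},{p2,p3,p6},{p2,p4,p7},{p3,p5,p7}} U13={{p1,p2},{p1,p7},{p2,p4},{p2,p6},{p4,p7},{p5,p7},{p1,p2,p6},{p1,p3,p7},{p2,p3,p6},{p2,p4,p7},{p3,p5,p7}} U23={{p4},{p6},{p1,p3},{p1,p6},{p2,p4},{p2,p6},{p3,p5},{p3,p6},{p4,p7},{p1,p2,p6},{p1,p3,p7},{p2,p3,p6},{p2,p4,p7},{p3,p5,p7}}
  U123={{p2,p4},{p2,p6},{p4,p7},{p1,p2,p6},{p1,p3,p7},{p2,p3,p6},{p2,p4,p7},{p3,p5,p7}}
components per intersection:
  U1: {{p2},{p7},{p1,p2},{p1,p7},{p2,p3},{p2,p4},{p2,p6},{p2,p7},{p3,p7},{p4,p7},{p5,p7},{p1,p2,p6},{p1,p3,p7},{p2,p3,p6},{p2,p4,p7},{p3,p5,p7}}
  U2: {{p3},{p6},{p1,p3},{p1,p6},{p2,p3},{p2,p6},{p3,p5},{p3,p6},{p3,p7},{p1,p2,p6},{p1,p3,p7},{p2,p3,p6},{p3,p5,p7}} {{p4},{p2,p4},{p4,p7},{p2,p4,p7}}
  U3: {{p1},{p6},{p1,p2},{p1,p3},{p1,p6},{p1,p7},{p2,p6},{p3,p6},{p1,p2,p6},{p1,p3,p7},{p2,p3,p6}} {{p4},{p2,p4},{p4,p7},{p2,p4,p7}} {{p5},{p3,p5},{p5,p7},{p3,p5,p7}}
  U12: {{p2,p3},{p2,p6},{p1,p2,p6},{p2,p3,p6}} {{p2,p4},{p4,p7},{p2,p4,p7}} {{p3,p7},{p1,p3,p7},{p3,p5,p7}}
  U13: {{p1,p2},{p2,p6},{p1,p2,p6},{p2,p3,p6}} {{p1,p7},{p1,p3,p7}} {{p2,p4},{p4,p7},{p2,p4,p7}} {{p5,p7},{p3,p5,p7}}
  U23: {{p4},{p2,p4},{p4,p7},{p2,p4,p7}} {{p6},{p1,p6},{p2,p6},{p3,p6},{p1,p2,p6},{p2,p3,p6}} {{p1,p3},{p1,p3,p7}} {{p3,p5},{p3,p5,p7}}
  U123: {{p2,p4},{p4,p7},{p2,p4,p7}} {{p2,p6},{p1,p2,p6},{p2,p3,p6}} {{p1,p3,p7}} {{p3,p5,p7}}
C dims 6,11,4; δ0: rk 5, SNF 1^5; δ1: rk 4, SNF 1^4
Ȟ^0 = (6 − 5) − 0 = 1, so Ȟ^0 ≅ Z
Ȟ^1 = (11 − 4) − 5 = 2, so Ȟ^1 ≅ Z^2
Ȟ^2 = (4 − 0) − 4 = 0, so Ȟ^2 ≅ 0

Ȟ^0 ≅ Z, Ȟ^1 ≅ Z^2, Ȟ^2 ≅ 0


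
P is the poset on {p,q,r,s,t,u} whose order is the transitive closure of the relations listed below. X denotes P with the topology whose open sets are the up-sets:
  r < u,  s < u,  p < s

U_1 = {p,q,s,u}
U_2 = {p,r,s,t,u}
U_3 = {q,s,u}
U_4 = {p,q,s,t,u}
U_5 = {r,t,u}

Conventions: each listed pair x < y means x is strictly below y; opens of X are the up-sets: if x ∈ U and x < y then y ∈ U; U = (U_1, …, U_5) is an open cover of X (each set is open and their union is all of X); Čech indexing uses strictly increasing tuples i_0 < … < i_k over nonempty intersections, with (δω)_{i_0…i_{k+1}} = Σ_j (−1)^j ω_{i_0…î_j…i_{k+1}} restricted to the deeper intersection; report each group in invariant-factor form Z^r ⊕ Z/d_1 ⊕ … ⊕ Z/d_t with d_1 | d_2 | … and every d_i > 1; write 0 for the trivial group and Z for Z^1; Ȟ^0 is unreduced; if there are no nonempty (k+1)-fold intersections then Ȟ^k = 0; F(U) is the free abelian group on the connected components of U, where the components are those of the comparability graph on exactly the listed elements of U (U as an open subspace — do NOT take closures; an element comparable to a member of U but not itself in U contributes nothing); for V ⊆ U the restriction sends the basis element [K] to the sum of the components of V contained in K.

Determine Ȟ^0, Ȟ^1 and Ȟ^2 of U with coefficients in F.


nonempty overlaps:
  U12={p,s,u} U13={q,s,u} U14={p,q,s,u} U15={u} U23={s,u} U24={p,s,t,u} U25={r,t,u} U34={q,s,u} U35={u} U45={t,u}
  U123={s,u} U124={p,s,u} U125={u} U134={q,s,u} U135={u} U145={u} U234={s,u} U235={u} U245={t,u} U345={u}
  U1234={s,u} U1235={u} U1245={u} U1345={u} U2345={u}
  U12345={u}
components per intersection:
  U1: {p,s,u} {q}
  U2: {p,r,s,u} {t}
  U3: {q} {s,u}
  U4: {p,s,u} {q} {t}
  U5: {r,u} {t}
  U12: {p,s,u}
  U13: {q} {s,u}
  U14: {p,s,u} {q}
  U15: {u}
  U23: {s,u}
  U24: {p,s,u} {t}
  U25: {r,u} {t}
  U34: {q} {s,u}
  U35: {u}
  U45: {t} {u}
  U123: {s,u}
  U124: {p,s,u}
  U125: {u}
  U134: {q} {s,u}
  U135: {u}
  U145: {u}
  U234: {s,u}
  U235: {u}
  U245: {t} {u}
  U345: {u}
  U1234: {s,u}
  U1235: {u}
  U1245: {u}
  U1345: {u}
  U2345: {u}
  U12345: {u}
C dims 11,16,12,5; δ0: rk 8, SNF 1^8; δ1: rk 8, SNF 1^8; δ2: rk 4, SNF 1^4
degree 0: 11−8−0 = 3 → Ȟ^0 ≅ Z^3
degree 1: 16−8−8 = 0 → Ȟ^1 ≅ 0
degree 2: 12−4−8 = 0 → Ȟ^2 ≅ 0

Ȟ^0 = Z^3, Ȟ^1 = 0 and Ȟ^2 = 0
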